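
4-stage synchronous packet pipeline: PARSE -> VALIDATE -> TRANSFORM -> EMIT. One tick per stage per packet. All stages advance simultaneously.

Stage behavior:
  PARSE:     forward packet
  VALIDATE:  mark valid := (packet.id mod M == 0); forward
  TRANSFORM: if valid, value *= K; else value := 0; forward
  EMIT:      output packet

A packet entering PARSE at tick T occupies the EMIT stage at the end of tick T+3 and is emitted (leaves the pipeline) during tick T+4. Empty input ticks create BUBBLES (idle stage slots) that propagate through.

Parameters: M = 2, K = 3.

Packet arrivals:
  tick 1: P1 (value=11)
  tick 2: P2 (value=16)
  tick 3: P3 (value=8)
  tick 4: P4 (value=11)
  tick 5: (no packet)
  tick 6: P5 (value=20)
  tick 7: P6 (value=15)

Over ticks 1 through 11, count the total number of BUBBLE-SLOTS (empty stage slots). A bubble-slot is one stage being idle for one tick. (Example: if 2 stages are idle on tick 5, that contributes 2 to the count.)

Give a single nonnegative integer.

Answer: 20

Derivation:
Tick 1: [PARSE:P1(v=11,ok=F), VALIDATE:-, TRANSFORM:-, EMIT:-] out:-; bubbles=3
Tick 2: [PARSE:P2(v=16,ok=F), VALIDATE:P1(v=11,ok=F), TRANSFORM:-, EMIT:-] out:-; bubbles=2
Tick 3: [PARSE:P3(v=8,ok=F), VALIDATE:P2(v=16,ok=T), TRANSFORM:P1(v=0,ok=F), EMIT:-] out:-; bubbles=1
Tick 4: [PARSE:P4(v=11,ok=F), VALIDATE:P3(v=8,ok=F), TRANSFORM:P2(v=48,ok=T), EMIT:P1(v=0,ok=F)] out:-; bubbles=0
Tick 5: [PARSE:-, VALIDATE:P4(v=11,ok=T), TRANSFORM:P3(v=0,ok=F), EMIT:P2(v=48,ok=T)] out:P1(v=0); bubbles=1
Tick 6: [PARSE:P5(v=20,ok=F), VALIDATE:-, TRANSFORM:P4(v=33,ok=T), EMIT:P3(v=0,ok=F)] out:P2(v=48); bubbles=1
Tick 7: [PARSE:P6(v=15,ok=F), VALIDATE:P5(v=20,ok=F), TRANSFORM:-, EMIT:P4(v=33,ok=T)] out:P3(v=0); bubbles=1
Tick 8: [PARSE:-, VALIDATE:P6(v=15,ok=T), TRANSFORM:P5(v=0,ok=F), EMIT:-] out:P4(v=33); bubbles=2
Tick 9: [PARSE:-, VALIDATE:-, TRANSFORM:P6(v=45,ok=T), EMIT:P5(v=0,ok=F)] out:-; bubbles=2
Tick 10: [PARSE:-, VALIDATE:-, TRANSFORM:-, EMIT:P6(v=45,ok=T)] out:P5(v=0); bubbles=3
Tick 11: [PARSE:-, VALIDATE:-, TRANSFORM:-, EMIT:-] out:P6(v=45); bubbles=4
Total bubble-slots: 20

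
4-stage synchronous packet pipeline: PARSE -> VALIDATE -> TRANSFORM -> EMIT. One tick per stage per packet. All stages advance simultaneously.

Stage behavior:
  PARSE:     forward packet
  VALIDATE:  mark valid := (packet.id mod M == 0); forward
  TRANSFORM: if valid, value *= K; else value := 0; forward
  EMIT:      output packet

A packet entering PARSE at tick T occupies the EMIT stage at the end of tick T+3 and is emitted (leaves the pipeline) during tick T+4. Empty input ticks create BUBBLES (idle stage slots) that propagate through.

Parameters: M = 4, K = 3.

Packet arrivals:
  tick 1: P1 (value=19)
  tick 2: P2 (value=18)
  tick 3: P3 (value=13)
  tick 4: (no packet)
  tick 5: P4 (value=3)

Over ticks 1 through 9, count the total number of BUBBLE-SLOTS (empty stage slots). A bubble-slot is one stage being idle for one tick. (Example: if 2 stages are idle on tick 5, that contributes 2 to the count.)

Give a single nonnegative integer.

Answer: 20

Derivation:
Tick 1: [PARSE:P1(v=19,ok=F), VALIDATE:-, TRANSFORM:-, EMIT:-] out:-; bubbles=3
Tick 2: [PARSE:P2(v=18,ok=F), VALIDATE:P1(v=19,ok=F), TRANSFORM:-, EMIT:-] out:-; bubbles=2
Tick 3: [PARSE:P3(v=13,ok=F), VALIDATE:P2(v=18,ok=F), TRANSFORM:P1(v=0,ok=F), EMIT:-] out:-; bubbles=1
Tick 4: [PARSE:-, VALIDATE:P3(v=13,ok=F), TRANSFORM:P2(v=0,ok=F), EMIT:P1(v=0,ok=F)] out:-; bubbles=1
Tick 5: [PARSE:P4(v=3,ok=F), VALIDATE:-, TRANSFORM:P3(v=0,ok=F), EMIT:P2(v=0,ok=F)] out:P1(v=0); bubbles=1
Tick 6: [PARSE:-, VALIDATE:P4(v=3,ok=T), TRANSFORM:-, EMIT:P3(v=0,ok=F)] out:P2(v=0); bubbles=2
Tick 7: [PARSE:-, VALIDATE:-, TRANSFORM:P4(v=9,ok=T), EMIT:-] out:P3(v=0); bubbles=3
Tick 8: [PARSE:-, VALIDATE:-, TRANSFORM:-, EMIT:P4(v=9,ok=T)] out:-; bubbles=3
Tick 9: [PARSE:-, VALIDATE:-, TRANSFORM:-, EMIT:-] out:P4(v=9); bubbles=4
Total bubble-slots: 20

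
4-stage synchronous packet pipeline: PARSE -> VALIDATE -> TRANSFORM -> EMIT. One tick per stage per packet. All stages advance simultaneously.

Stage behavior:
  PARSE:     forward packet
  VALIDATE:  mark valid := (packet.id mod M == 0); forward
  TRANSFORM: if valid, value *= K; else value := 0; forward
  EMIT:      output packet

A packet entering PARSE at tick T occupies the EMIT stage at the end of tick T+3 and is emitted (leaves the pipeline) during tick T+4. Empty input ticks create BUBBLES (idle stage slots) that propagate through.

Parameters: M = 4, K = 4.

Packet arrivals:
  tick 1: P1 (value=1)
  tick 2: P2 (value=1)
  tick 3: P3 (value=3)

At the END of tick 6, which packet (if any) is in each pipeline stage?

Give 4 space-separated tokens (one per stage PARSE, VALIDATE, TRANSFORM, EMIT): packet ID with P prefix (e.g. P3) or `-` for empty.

Tick 1: [PARSE:P1(v=1,ok=F), VALIDATE:-, TRANSFORM:-, EMIT:-] out:-; in:P1
Tick 2: [PARSE:P2(v=1,ok=F), VALIDATE:P1(v=1,ok=F), TRANSFORM:-, EMIT:-] out:-; in:P2
Tick 3: [PARSE:P3(v=3,ok=F), VALIDATE:P2(v=1,ok=F), TRANSFORM:P1(v=0,ok=F), EMIT:-] out:-; in:P3
Tick 4: [PARSE:-, VALIDATE:P3(v=3,ok=F), TRANSFORM:P2(v=0,ok=F), EMIT:P1(v=0,ok=F)] out:-; in:-
Tick 5: [PARSE:-, VALIDATE:-, TRANSFORM:P3(v=0,ok=F), EMIT:P2(v=0,ok=F)] out:P1(v=0); in:-
Tick 6: [PARSE:-, VALIDATE:-, TRANSFORM:-, EMIT:P3(v=0,ok=F)] out:P2(v=0); in:-
At end of tick 6: ['-', '-', '-', 'P3']

Answer: - - - P3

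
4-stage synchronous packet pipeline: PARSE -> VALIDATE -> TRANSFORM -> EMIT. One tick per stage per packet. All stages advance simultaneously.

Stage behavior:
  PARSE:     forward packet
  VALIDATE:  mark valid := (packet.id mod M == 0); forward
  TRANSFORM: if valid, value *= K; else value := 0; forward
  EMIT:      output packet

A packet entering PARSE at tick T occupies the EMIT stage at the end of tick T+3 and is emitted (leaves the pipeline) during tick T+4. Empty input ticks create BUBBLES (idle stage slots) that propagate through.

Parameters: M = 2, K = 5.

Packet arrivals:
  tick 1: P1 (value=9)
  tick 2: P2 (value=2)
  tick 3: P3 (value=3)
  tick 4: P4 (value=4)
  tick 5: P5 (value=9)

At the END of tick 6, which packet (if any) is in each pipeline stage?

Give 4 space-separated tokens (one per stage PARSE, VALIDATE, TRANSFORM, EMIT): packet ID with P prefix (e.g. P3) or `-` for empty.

Answer: - P5 P4 P3

Derivation:
Tick 1: [PARSE:P1(v=9,ok=F), VALIDATE:-, TRANSFORM:-, EMIT:-] out:-; in:P1
Tick 2: [PARSE:P2(v=2,ok=F), VALIDATE:P1(v=9,ok=F), TRANSFORM:-, EMIT:-] out:-; in:P2
Tick 3: [PARSE:P3(v=3,ok=F), VALIDATE:P2(v=2,ok=T), TRANSFORM:P1(v=0,ok=F), EMIT:-] out:-; in:P3
Tick 4: [PARSE:P4(v=4,ok=F), VALIDATE:P3(v=3,ok=F), TRANSFORM:P2(v=10,ok=T), EMIT:P1(v=0,ok=F)] out:-; in:P4
Tick 5: [PARSE:P5(v=9,ok=F), VALIDATE:P4(v=4,ok=T), TRANSFORM:P3(v=0,ok=F), EMIT:P2(v=10,ok=T)] out:P1(v=0); in:P5
Tick 6: [PARSE:-, VALIDATE:P5(v=9,ok=F), TRANSFORM:P4(v=20,ok=T), EMIT:P3(v=0,ok=F)] out:P2(v=10); in:-
At end of tick 6: ['-', 'P5', 'P4', 'P3']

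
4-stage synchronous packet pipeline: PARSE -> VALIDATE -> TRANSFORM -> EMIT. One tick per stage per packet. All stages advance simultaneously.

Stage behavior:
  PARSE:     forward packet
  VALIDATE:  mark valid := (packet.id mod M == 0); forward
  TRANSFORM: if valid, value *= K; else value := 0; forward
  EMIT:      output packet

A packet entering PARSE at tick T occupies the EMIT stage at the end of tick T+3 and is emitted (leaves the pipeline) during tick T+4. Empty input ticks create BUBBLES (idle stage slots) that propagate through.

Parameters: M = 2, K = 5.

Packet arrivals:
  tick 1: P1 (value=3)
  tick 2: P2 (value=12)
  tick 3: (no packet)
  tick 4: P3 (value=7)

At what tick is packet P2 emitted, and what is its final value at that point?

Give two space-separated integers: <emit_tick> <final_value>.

Tick 1: [PARSE:P1(v=3,ok=F), VALIDATE:-, TRANSFORM:-, EMIT:-] out:-; in:P1
Tick 2: [PARSE:P2(v=12,ok=F), VALIDATE:P1(v=3,ok=F), TRANSFORM:-, EMIT:-] out:-; in:P2
Tick 3: [PARSE:-, VALIDATE:P2(v=12,ok=T), TRANSFORM:P1(v=0,ok=F), EMIT:-] out:-; in:-
Tick 4: [PARSE:P3(v=7,ok=F), VALIDATE:-, TRANSFORM:P2(v=60,ok=T), EMIT:P1(v=0,ok=F)] out:-; in:P3
Tick 5: [PARSE:-, VALIDATE:P3(v=7,ok=F), TRANSFORM:-, EMIT:P2(v=60,ok=T)] out:P1(v=0); in:-
Tick 6: [PARSE:-, VALIDATE:-, TRANSFORM:P3(v=0,ok=F), EMIT:-] out:P2(v=60); in:-
Tick 7: [PARSE:-, VALIDATE:-, TRANSFORM:-, EMIT:P3(v=0,ok=F)] out:-; in:-
Tick 8: [PARSE:-, VALIDATE:-, TRANSFORM:-, EMIT:-] out:P3(v=0); in:-
P2: arrives tick 2, valid=True (id=2, id%2=0), emit tick 6, final value 60

Answer: 6 60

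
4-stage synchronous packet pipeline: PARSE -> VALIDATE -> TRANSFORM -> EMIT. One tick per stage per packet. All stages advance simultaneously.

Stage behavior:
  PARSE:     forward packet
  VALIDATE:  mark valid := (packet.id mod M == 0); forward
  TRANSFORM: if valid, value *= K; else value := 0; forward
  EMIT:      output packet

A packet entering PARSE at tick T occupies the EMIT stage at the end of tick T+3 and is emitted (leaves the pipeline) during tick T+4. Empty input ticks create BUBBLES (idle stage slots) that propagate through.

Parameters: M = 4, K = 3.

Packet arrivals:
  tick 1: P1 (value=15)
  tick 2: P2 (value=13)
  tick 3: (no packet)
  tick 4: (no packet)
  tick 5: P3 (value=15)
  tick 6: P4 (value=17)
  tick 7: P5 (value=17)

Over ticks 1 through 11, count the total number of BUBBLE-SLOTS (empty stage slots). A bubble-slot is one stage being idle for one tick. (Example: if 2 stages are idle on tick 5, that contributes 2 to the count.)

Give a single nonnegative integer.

Tick 1: [PARSE:P1(v=15,ok=F), VALIDATE:-, TRANSFORM:-, EMIT:-] out:-; bubbles=3
Tick 2: [PARSE:P2(v=13,ok=F), VALIDATE:P1(v=15,ok=F), TRANSFORM:-, EMIT:-] out:-; bubbles=2
Tick 3: [PARSE:-, VALIDATE:P2(v=13,ok=F), TRANSFORM:P1(v=0,ok=F), EMIT:-] out:-; bubbles=2
Tick 4: [PARSE:-, VALIDATE:-, TRANSFORM:P2(v=0,ok=F), EMIT:P1(v=0,ok=F)] out:-; bubbles=2
Tick 5: [PARSE:P3(v=15,ok=F), VALIDATE:-, TRANSFORM:-, EMIT:P2(v=0,ok=F)] out:P1(v=0); bubbles=2
Tick 6: [PARSE:P4(v=17,ok=F), VALIDATE:P3(v=15,ok=F), TRANSFORM:-, EMIT:-] out:P2(v=0); bubbles=2
Tick 7: [PARSE:P5(v=17,ok=F), VALIDATE:P4(v=17,ok=T), TRANSFORM:P3(v=0,ok=F), EMIT:-] out:-; bubbles=1
Tick 8: [PARSE:-, VALIDATE:P5(v=17,ok=F), TRANSFORM:P4(v=51,ok=T), EMIT:P3(v=0,ok=F)] out:-; bubbles=1
Tick 9: [PARSE:-, VALIDATE:-, TRANSFORM:P5(v=0,ok=F), EMIT:P4(v=51,ok=T)] out:P3(v=0); bubbles=2
Tick 10: [PARSE:-, VALIDATE:-, TRANSFORM:-, EMIT:P5(v=0,ok=F)] out:P4(v=51); bubbles=3
Tick 11: [PARSE:-, VALIDATE:-, TRANSFORM:-, EMIT:-] out:P5(v=0); bubbles=4
Total bubble-slots: 24

Answer: 24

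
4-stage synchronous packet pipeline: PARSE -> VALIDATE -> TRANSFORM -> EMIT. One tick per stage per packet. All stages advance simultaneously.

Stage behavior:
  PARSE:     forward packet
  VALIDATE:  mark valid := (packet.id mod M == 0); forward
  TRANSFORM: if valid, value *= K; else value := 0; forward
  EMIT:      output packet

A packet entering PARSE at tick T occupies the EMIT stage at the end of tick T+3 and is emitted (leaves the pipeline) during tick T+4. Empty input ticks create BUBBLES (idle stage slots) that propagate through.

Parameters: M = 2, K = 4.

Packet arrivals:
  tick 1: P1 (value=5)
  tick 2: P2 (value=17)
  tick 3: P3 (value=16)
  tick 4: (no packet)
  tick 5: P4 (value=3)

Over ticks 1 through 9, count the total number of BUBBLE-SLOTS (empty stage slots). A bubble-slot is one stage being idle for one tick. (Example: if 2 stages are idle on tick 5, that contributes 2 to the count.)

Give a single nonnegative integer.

Answer: 20

Derivation:
Tick 1: [PARSE:P1(v=5,ok=F), VALIDATE:-, TRANSFORM:-, EMIT:-] out:-; bubbles=3
Tick 2: [PARSE:P2(v=17,ok=F), VALIDATE:P1(v=5,ok=F), TRANSFORM:-, EMIT:-] out:-; bubbles=2
Tick 3: [PARSE:P3(v=16,ok=F), VALIDATE:P2(v=17,ok=T), TRANSFORM:P1(v=0,ok=F), EMIT:-] out:-; bubbles=1
Tick 4: [PARSE:-, VALIDATE:P3(v=16,ok=F), TRANSFORM:P2(v=68,ok=T), EMIT:P1(v=0,ok=F)] out:-; bubbles=1
Tick 5: [PARSE:P4(v=3,ok=F), VALIDATE:-, TRANSFORM:P3(v=0,ok=F), EMIT:P2(v=68,ok=T)] out:P1(v=0); bubbles=1
Tick 6: [PARSE:-, VALIDATE:P4(v=3,ok=T), TRANSFORM:-, EMIT:P3(v=0,ok=F)] out:P2(v=68); bubbles=2
Tick 7: [PARSE:-, VALIDATE:-, TRANSFORM:P4(v=12,ok=T), EMIT:-] out:P3(v=0); bubbles=3
Tick 8: [PARSE:-, VALIDATE:-, TRANSFORM:-, EMIT:P4(v=12,ok=T)] out:-; bubbles=3
Tick 9: [PARSE:-, VALIDATE:-, TRANSFORM:-, EMIT:-] out:P4(v=12); bubbles=4
Total bubble-slots: 20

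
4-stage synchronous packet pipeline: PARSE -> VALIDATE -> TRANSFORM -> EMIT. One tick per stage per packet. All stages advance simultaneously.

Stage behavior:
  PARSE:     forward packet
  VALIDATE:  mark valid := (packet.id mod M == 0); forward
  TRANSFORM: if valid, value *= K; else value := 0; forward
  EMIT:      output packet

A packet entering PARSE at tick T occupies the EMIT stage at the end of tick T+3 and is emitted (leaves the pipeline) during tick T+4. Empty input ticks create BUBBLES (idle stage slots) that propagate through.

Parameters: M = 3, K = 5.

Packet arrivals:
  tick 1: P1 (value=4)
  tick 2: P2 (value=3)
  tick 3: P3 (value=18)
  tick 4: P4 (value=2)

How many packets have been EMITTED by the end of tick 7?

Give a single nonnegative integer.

Tick 1: [PARSE:P1(v=4,ok=F), VALIDATE:-, TRANSFORM:-, EMIT:-] out:-; in:P1
Tick 2: [PARSE:P2(v=3,ok=F), VALIDATE:P1(v=4,ok=F), TRANSFORM:-, EMIT:-] out:-; in:P2
Tick 3: [PARSE:P3(v=18,ok=F), VALIDATE:P2(v=3,ok=F), TRANSFORM:P1(v=0,ok=F), EMIT:-] out:-; in:P3
Tick 4: [PARSE:P4(v=2,ok=F), VALIDATE:P3(v=18,ok=T), TRANSFORM:P2(v=0,ok=F), EMIT:P1(v=0,ok=F)] out:-; in:P4
Tick 5: [PARSE:-, VALIDATE:P4(v=2,ok=F), TRANSFORM:P3(v=90,ok=T), EMIT:P2(v=0,ok=F)] out:P1(v=0); in:-
Tick 6: [PARSE:-, VALIDATE:-, TRANSFORM:P4(v=0,ok=F), EMIT:P3(v=90,ok=T)] out:P2(v=0); in:-
Tick 7: [PARSE:-, VALIDATE:-, TRANSFORM:-, EMIT:P4(v=0,ok=F)] out:P3(v=90); in:-
Emitted by tick 7: ['P1', 'P2', 'P3']

Answer: 3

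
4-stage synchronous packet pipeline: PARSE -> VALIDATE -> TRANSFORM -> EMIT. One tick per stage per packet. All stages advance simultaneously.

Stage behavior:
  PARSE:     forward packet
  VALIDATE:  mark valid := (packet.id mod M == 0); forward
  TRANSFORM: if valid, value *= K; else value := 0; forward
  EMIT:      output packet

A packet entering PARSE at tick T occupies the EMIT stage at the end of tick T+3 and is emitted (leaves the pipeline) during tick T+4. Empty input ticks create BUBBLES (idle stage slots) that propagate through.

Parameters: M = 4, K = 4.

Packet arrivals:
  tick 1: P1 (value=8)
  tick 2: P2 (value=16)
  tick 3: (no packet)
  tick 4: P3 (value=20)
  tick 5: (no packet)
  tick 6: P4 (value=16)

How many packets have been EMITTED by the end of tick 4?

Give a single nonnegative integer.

Answer: 0

Derivation:
Tick 1: [PARSE:P1(v=8,ok=F), VALIDATE:-, TRANSFORM:-, EMIT:-] out:-; in:P1
Tick 2: [PARSE:P2(v=16,ok=F), VALIDATE:P1(v=8,ok=F), TRANSFORM:-, EMIT:-] out:-; in:P2
Tick 3: [PARSE:-, VALIDATE:P2(v=16,ok=F), TRANSFORM:P1(v=0,ok=F), EMIT:-] out:-; in:-
Tick 4: [PARSE:P3(v=20,ok=F), VALIDATE:-, TRANSFORM:P2(v=0,ok=F), EMIT:P1(v=0,ok=F)] out:-; in:P3
Emitted by tick 4: []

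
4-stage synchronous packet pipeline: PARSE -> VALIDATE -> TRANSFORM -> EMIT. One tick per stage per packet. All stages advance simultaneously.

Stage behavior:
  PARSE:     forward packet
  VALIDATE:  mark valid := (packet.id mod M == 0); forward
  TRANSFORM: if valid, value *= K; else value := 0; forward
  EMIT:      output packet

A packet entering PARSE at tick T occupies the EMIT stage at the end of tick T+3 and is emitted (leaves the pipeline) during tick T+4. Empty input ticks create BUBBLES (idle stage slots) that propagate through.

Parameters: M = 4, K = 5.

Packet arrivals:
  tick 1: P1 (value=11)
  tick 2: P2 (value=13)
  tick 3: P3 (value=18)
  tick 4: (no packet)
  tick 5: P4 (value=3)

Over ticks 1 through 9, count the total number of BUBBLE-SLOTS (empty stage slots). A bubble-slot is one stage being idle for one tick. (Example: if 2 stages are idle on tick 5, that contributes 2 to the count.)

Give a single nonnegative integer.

Tick 1: [PARSE:P1(v=11,ok=F), VALIDATE:-, TRANSFORM:-, EMIT:-] out:-; bubbles=3
Tick 2: [PARSE:P2(v=13,ok=F), VALIDATE:P1(v=11,ok=F), TRANSFORM:-, EMIT:-] out:-; bubbles=2
Tick 3: [PARSE:P3(v=18,ok=F), VALIDATE:P2(v=13,ok=F), TRANSFORM:P1(v=0,ok=F), EMIT:-] out:-; bubbles=1
Tick 4: [PARSE:-, VALIDATE:P3(v=18,ok=F), TRANSFORM:P2(v=0,ok=F), EMIT:P1(v=0,ok=F)] out:-; bubbles=1
Tick 5: [PARSE:P4(v=3,ok=F), VALIDATE:-, TRANSFORM:P3(v=0,ok=F), EMIT:P2(v=0,ok=F)] out:P1(v=0); bubbles=1
Tick 6: [PARSE:-, VALIDATE:P4(v=3,ok=T), TRANSFORM:-, EMIT:P3(v=0,ok=F)] out:P2(v=0); bubbles=2
Tick 7: [PARSE:-, VALIDATE:-, TRANSFORM:P4(v=15,ok=T), EMIT:-] out:P3(v=0); bubbles=3
Tick 8: [PARSE:-, VALIDATE:-, TRANSFORM:-, EMIT:P4(v=15,ok=T)] out:-; bubbles=3
Tick 9: [PARSE:-, VALIDATE:-, TRANSFORM:-, EMIT:-] out:P4(v=15); bubbles=4
Total bubble-slots: 20

Answer: 20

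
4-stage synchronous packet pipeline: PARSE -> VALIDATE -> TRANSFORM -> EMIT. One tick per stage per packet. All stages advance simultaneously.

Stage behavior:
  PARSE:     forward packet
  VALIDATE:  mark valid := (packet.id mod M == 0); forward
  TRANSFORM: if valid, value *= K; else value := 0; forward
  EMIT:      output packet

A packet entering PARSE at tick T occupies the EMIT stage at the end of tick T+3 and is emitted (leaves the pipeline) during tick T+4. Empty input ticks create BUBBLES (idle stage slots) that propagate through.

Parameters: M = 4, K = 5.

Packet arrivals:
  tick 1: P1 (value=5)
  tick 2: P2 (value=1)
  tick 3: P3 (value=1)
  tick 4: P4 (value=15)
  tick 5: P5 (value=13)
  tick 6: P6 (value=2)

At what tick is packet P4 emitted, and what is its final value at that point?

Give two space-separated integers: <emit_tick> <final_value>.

Tick 1: [PARSE:P1(v=5,ok=F), VALIDATE:-, TRANSFORM:-, EMIT:-] out:-; in:P1
Tick 2: [PARSE:P2(v=1,ok=F), VALIDATE:P1(v=5,ok=F), TRANSFORM:-, EMIT:-] out:-; in:P2
Tick 3: [PARSE:P3(v=1,ok=F), VALIDATE:P2(v=1,ok=F), TRANSFORM:P1(v=0,ok=F), EMIT:-] out:-; in:P3
Tick 4: [PARSE:P4(v=15,ok=F), VALIDATE:P3(v=1,ok=F), TRANSFORM:P2(v=0,ok=F), EMIT:P1(v=0,ok=F)] out:-; in:P4
Tick 5: [PARSE:P5(v=13,ok=F), VALIDATE:P4(v=15,ok=T), TRANSFORM:P3(v=0,ok=F), EMIT:P2(v=0,ok=F)] out:P1(v=0); in:P5
Tick 6: [PARSE:P6(v=2,ok=F), VALIDATE:P5(v=13,ok=F), TRANSFORM:P4(v=75,ok=T), EMIT:P3(v=0,ok=F)] out:P2(v=0); in:P6
Tick 7: [PARSE:-, VALIDATE:P6(v=2,ok=F), TRANSFORM:P5(v=0,ok=F), EMIT:P4(v=75,ok=T)] out:P3(v=0); in:-
Tick 8: [PARSE:-, VALIDATE:-, TRANSFORM:P6(v=0,ok=F), EMIT:P5(v=0,ok=F)] out:P4(v=75); in:-
Tick 9: [PARSE:-, VALIDATE:-, TRANSFORM:-, EMIT:P6(v=0,ok=F)] out:P5(v=0); in:-
Tick 10: [PARSE:-, VALIDATE:-, TRANSFORM:-, EMIT:-] out:P6(v=0); in:-
P4: arrives tick 4, valid=True (id=4, id%4=0), emit tick 8, final value 75

Answer: 8 75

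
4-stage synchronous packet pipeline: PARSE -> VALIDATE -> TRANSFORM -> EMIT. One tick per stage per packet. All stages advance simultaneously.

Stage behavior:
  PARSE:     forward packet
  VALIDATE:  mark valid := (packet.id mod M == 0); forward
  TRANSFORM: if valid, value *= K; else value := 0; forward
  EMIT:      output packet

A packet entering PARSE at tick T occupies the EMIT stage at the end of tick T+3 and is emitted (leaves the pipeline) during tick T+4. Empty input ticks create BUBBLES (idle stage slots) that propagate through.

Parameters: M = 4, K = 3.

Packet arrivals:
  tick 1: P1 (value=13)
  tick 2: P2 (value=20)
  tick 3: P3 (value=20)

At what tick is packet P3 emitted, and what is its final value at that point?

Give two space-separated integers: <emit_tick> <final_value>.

Answer: 7 0

Derivation:
Tick 1: [PARSE:P1(v=13,ok=F), VALIDATE:-, TRANSFORM:-, EMIT:-] out:-; in:P1
Tick 2: [PARSE:P2(v=20,ok=F), VALIDATE:P1(v=13,ok=F), TRANSFORM:-, EMIT:-] out:-; in:P2
Tick 3: [PARSE:P3(v=20,ok=F), VALIDATE:P2(v=20,ok=F), TRANSFORM:P1(v=0,ok=F), EMIT:-] out:-; in:P3
Tick 4: [PARSE:-, VALIDATE:P3(v=20,ok=F), TRANSFORM:P2(v=0,ok=F), EMIT:P1(v=0,ok=F)] out:-; in:-
Tick 5: [PARSE:-, VALIDATE:-, TRANSFORM:P3(v=0,ok=F), EMIT:P2(v=0,ok=F)] out:P1(v=0); in:-
Tick 6: [PARSE:-, VALIDATE:-, TRANSFORM:-, EMIT:P3(v=0,ok=F)] out:P2(v=0); in:-
Tick 7: [PARSE:-, VALIDATE:-, TRANSFORM:-, EMIT:-] out:P3(v=0); in:-
P3: arrives tick 3, valid=False (id=3, id%4=3), emit tick 7, final value 0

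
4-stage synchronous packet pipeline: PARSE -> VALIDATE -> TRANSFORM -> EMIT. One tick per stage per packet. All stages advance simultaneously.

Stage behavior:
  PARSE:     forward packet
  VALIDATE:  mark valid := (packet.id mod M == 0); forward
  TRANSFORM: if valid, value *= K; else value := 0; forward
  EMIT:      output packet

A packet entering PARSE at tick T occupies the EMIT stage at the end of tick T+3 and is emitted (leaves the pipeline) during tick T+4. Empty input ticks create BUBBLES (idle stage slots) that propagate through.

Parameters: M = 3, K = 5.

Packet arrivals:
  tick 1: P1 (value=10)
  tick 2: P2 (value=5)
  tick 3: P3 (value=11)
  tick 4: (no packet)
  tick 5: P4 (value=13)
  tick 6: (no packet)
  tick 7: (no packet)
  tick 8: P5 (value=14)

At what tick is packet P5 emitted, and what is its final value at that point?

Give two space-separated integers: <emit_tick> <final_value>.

Answer: 12 0

Derivation:
Tick 1: [PARSE:P1(v=10,ok=F), VALIDATE:-, TRANSFORM:-, EMIT:-] out:-; in:P1
Tick 2: [PARSE:P2(v=5,ok=F), VALIDATE:P1(v=10,ok=F), TRANSFORM:-, EMIT:-] out:-; in:P2
Tick 3: [PARSE:P3(v=11,ok=F), VALIDATE:P2(v=5,ok=F), TRANSFORM:P1(v=0,ok=F), EMIT:-] out:-; in:P3
Tick 4: [PARSE:-, VALIDATE:P3(v=11,ok=T), TRANSFORM:P2(v=0,ok=F), EMIT:P1(v=0,ok=F)] out:-; in:-
Tick 5: [PARSE:P4(v=13,ok=F), VALIDATE:-, TRANSFORM:P3(v=55,ok=T), EMIT:P2(v=0,ok=F)] out:P1(v=0); in:P4
Tick 6: [PARSE:-, VALIDATE:P4(v=13,ok=F), TRANSFORM:-, EMIT:P3(v=55,ok=T)] out:P2(v=0); in:-
Tick 7: [PARSE:-, VALIDATE:-, TRANSFORM:P4(v=0,ok=F), EMIT:-] out:P3(v=55); in:-
Tick 8: [PARSE:P5(v=14,ok=F), VALIDATE:-, TRANSFORM:-, EMIT:P4(v=0,ok=F)] out:-; in:P5
Tick 9: [PARSE:-, VALIDATE:P5(v=14,ok=F), TRANSFORM:-, EMIT:-] out:P4(v=0); in:-
Tick 10: [PARSE:-, VALIDATE:-, TRANSFORM:P5(v=0,ok=F), EMIT:-] out:-; in:-
Tick 11: [PARSE:-, VALIDATE:-, TRANSFORM:-, EMIT:P5(v=0,ok=F)] out:-; in:-
Tick 12: [PARSE:-, VALIDATE:-, TRANSFORM:-, EMIT:-] out:P5(v=0); in:-
P5: arrives tick 8, valid=False (id=5, id%3=2), emit tick 12, final value 0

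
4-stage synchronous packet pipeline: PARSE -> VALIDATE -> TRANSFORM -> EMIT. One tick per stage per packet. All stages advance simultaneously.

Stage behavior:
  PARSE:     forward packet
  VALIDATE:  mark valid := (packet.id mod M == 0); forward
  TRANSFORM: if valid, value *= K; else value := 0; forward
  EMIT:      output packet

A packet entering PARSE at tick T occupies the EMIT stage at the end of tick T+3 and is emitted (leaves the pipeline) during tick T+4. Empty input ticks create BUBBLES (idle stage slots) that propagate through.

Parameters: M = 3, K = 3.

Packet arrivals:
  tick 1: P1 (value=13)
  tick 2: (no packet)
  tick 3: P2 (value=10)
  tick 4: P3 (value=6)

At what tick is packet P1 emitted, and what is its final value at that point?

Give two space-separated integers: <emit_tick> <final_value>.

Tick 1: [PARSE:P1(v=13,ok=F), VALIDATE:-, TRANSFORM:-, EMIT:-] out:-; in:P1
Tick 2: [PARSE:-, VALIDATE:P1(v=13,ok=F), TRANSFORM:-, EMIT:-] out:-; in:-
Tick 3: [PARSE:P2(v=10,ok=F), VALIDATE:-, TRANSFORM:P1(v=0,ok=F), EMIT:-] out:-; in:P2
Tick 4: [PARSE:P3(v=6,ok=F), VALIDATE:P2(v=10,ok=F), TRANSFORM:-, EMIT:P1(v=0,ok=F)] out:-; in:P3
Tick 5: [PARSE:-, VALIDATE:P3(v=6,ok=T), TRANSFORM:P2(v=0,ok=F), EMIT:-] out:P1(v=0); in:-
Tick 6: [PARSE:-, VALIDATE:-, TRANSFORM:P3(v=18,ok=T), EMIT:P2(v=0,ok=F)] out:-; in:-
Tick 7: [PARSE:-, VALIDATE:-, TRANSFORM:-, EMIT:P3(v=18,ok=T)] out:P2(v=0); in:-
Tick 8: [PARSE:-, VALIDATE:-, TRANSFORM:-, EMIT:-] out:P3(v=18); in:-
P1: arrives tick 1, valid=False (id=1, id%3=1), emit tick 5, final value 0

Answer: 5 0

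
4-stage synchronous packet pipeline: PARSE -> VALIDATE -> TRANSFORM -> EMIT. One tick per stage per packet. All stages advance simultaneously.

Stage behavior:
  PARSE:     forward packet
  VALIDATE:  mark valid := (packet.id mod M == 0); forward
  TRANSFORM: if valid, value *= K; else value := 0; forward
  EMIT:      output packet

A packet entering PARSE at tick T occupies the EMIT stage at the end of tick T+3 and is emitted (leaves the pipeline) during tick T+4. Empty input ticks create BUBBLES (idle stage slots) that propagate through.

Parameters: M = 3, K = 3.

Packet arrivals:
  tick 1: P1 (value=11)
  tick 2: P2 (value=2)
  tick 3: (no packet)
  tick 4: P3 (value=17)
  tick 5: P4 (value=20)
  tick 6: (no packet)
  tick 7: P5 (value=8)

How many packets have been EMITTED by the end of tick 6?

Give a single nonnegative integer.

Answer: 2

Derivation:
Tick 1: [PARSE:P1(v=11,ok=F), VALIDATE:-, TRANSFORM:-, EMIT:-] out:-; in:P1
Tick 2: [PARSE:P2(v=2,ok=F), VALIDATE:P1(v=11,ok=F), TRANSFORM:-, EMIT:-] out:-; in:P2
Tick 3: [PARSE:-, VALIDATE:P2(v=2,ok=F), TRANSFORM:P1(v=0,ok=F), EMIT:-] out:-; in:-
Tick 4: [PARSE:P3(v=17,ok=F), VALIDATE:-, TRANSFORM:P2(v=0,ok=F), EMIT:P1(v=0,ok=F)] out:-; in:P3
Tick 5: [PARSE:P4(v=20,ok=F), VALIDATE:P3(v=17,ok=T), TRANSFORM:-, EMIT:P2(v=0,ok=F)] out:P1(v=0); in:P4
Tick 6: [PARSE:-, VALIDATE:P4(v=20,ok=F), TRANSFORM:P3(v=51,ok=T), EMIT:-] out:P2(v=0); in:-
Emitted by tick 6: ['P1', 'P2']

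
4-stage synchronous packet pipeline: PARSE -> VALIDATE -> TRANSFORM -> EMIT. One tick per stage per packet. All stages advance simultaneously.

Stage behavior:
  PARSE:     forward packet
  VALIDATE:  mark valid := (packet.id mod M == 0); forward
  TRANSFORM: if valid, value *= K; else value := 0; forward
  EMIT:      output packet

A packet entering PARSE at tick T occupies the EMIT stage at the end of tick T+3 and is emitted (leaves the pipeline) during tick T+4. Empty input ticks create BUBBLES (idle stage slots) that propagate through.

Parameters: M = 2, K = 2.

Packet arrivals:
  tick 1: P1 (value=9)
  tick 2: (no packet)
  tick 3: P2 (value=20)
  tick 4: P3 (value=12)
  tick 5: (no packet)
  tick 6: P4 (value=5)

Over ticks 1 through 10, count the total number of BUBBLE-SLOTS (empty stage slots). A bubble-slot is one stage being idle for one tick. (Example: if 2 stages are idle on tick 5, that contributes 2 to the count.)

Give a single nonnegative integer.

Tick 1: [PARSE:P1(v=9,ok=F), VALIDATE:-, TRANSFORM:-, EMIT:-] out:-; bubbles=3
Tick 2: [PARSE:-, VALIDATE:P1(v=9,ok=F), TRANSFORM:-, EMIT:-] out:-; bubbles=3
Tick 3: [PARSE:P2(v=20,ok=F), VALIDATE:-, TRANSFORM:P1(v=0,ok=F), EMIT:-] out:-; bubbles=2
Tick 4: [PARSE:P3(v=12,ok=F), VALIDATE:P2(v=20,ok=T), TRANSFORM:-, EMIT:P1(v=0,ok=F)] out:-; bubbles=1
Tick 5: [PARSE:-, VALIDATE:P3(v=12,ok=F), TRANSFORM:P2(v=40,ok=T), EMIT:-] out:P1(v=0); bubbles=2
Tick 6: [PARSE:P4(v=5,ok=F), VALIDATE:-, TRANSFORM:P3(v=0,ok=F), EMIT:P2(v=40,ok=T)] out:-; bubbles=1
Tick 7: [PARSE:-, VALIDATE:P4(v=5,ok=T), TRANSFORM:-, EMIT:P3(v=0,ok=F)] out:P2(v=40); bubbles=2
Tick 8: [PARSE:-, VALIDATE:-, TRANSFORM:P4(v=10,ok=T), EMIT:-] out:P3(v=0); bubbles=3
Tick 9: [PARSE:-, VALIDATE:-, TRANSFORM:-, EMIT:P4(v=10,ok=T)] out:-; bubbles=3
Tick 10: [PARSE:-, VALIDATE:-, TRANSFORM:-, EMIT:-] out:P4(v=10); bubbles=4
Total bubble-slots: 24

Answer: 24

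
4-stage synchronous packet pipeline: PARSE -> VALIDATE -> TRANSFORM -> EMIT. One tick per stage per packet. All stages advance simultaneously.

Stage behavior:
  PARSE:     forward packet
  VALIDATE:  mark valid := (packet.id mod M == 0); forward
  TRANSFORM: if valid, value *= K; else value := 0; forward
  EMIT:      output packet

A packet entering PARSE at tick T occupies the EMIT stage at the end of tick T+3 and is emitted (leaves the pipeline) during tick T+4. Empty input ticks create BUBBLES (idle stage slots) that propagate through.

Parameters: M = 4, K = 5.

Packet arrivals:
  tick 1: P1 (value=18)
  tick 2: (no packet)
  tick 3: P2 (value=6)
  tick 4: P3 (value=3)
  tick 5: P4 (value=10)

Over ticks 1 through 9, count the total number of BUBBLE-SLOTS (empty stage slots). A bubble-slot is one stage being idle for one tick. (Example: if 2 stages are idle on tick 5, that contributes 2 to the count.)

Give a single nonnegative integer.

Answer: 20

Derivation:
Tick 1: [PARSE:P1(v=18,ok=F), VALIDATE:-, TRANSFORM:-, EMIT:-] out:-; bubbles=3
Tick 2: [PARSE:-, VALIDATE:P1(v=18,ok=F), TRANSFORM:-, EMIT:-] out:-; bubbles=3
Tick 3: [PARSE:P2(v=6,ok=F), VALIDATE:-, TRANSFORM:P1(v=0,ok=F), EMIT:-] out:-; bubbles=2
Tick 4: [PARSE:P3(v=3,ok=F), VALIDATE:P2(v=6,ok=F), TRANSFORM:-, EMIT:P1(v=0,ok=F)] out:-; bubbles=1
Tick 5: [PARSE:P4(v=10,ok=F), VALIDATE:P3(v=3,ok=F), TRANSFORM:P2(v=0,ok=F), EMIT:-] out:P1(v=0); bubbles=1
Tick 6: [PARSE:-, VALIDATE:P4(v=10,ok=T), TRANSFORM:P3(v=0,ok=F), EMIT:P2(v=0,ok=F)] out:-; bubbles=1
Tick 7: [PARSE:-, VALIDATE:-, TRANSFORM:P4(v=50,ok=T), EMIT:P3(v=0,ok=F)] out:P2(v=0); bubbles=2
Tick 8: [PARSE:-, VALIDATE:-, TRANSFORM:-, EMIT:P4(v=50,ok=T)] out:P3(v=0); bubbles=3
Tick 9: [PARSE:-, VALIDATE:-, TRANSFORM:-, EMIT:-] out:P4(v=50); bubbles=4
Total bubble-slots: 20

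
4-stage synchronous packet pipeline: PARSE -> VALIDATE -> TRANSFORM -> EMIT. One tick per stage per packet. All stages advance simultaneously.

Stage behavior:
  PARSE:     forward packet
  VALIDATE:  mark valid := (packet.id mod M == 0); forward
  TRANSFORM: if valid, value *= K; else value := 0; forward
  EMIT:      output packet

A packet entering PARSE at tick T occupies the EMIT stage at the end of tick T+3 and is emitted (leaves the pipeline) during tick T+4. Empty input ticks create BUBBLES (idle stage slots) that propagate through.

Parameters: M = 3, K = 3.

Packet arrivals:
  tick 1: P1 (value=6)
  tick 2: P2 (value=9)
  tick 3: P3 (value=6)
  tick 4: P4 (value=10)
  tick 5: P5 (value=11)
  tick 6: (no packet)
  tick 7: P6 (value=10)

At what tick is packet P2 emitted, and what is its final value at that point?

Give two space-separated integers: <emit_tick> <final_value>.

Answer: 6 0

Derivation:
Tick 1: [PARSE:P1(v=6,ok=F), VALIDATE:-, TRANSFORM:-, EMIT:-] out:-; in:P1
Tick 2: [PARSE:P2(v=9,ok=F), VALIDATE:P1(v=6,ok=F), TRANSFORM:-, EMIT:-] out:-; in:P2
Tick 3: [PARSE:P3(v=6,ok=F), VALIDATE:P2(v=9,ok=F), TRANSFORM:P1(v=0,ok=F), EMIT:-] out:-; in:P3
Tick 4: [PARSE:P4(v=10,ok=F), VALIDATE:P3(v=6,ok=T), TRANSFORM:P2(v=0,ok=F), EMIT:P1(v=0,ok=F)] out:-; in:P4
Tick 5: [PARSE:P5(v=11,ok=F), VALIDATE:P4(v=10,ok=F), TRANSFORM:P3(v=18,ok=T), EMIT:P2(v=0,ok=F)] out:P1(v=0); in:P5
Tick 6: [PARSE:-, VALIDATE:P5(v=11,ok=F), TRANSFORM:P4(v=0,ok=F), EMIT:P3(v=18,ok=T)] out:P2(v=0); in:-
Tick 7: [PARSE:P6(v=10,ok=F), VALIDATE:-, TRANSFORM:P5(v=0,ok=F), EMIT:P4(v=0,ok=F)] out:P3(v=18); in:P6
Tick 8: [PARSE:-, VALIDATE:P6(v=10,ok=T), TRANSFORM:-, EMIT:P5(v=0,ok=F)] out:P4(v=0); in:-
Tick 9: [PARSE:-, VALIDATE:-, TRANSFORM:P6(v=30,ok=T), EMIT:-] out:P5(v=0); in:-
Tick 10: [PARSE:-, VALIDATE:-, TRANSFORM:-, EMIT:P6(v=30,ok=T)] out:-; in:-
Tick 11: [PARSE:-, VALIDATE:-, TRANSFORM:-, EMIT:-] out:P6(v=30); in:-
P2: arrives tick 2, valid=False (id=2, id%3=2), emit tick 6, final value 0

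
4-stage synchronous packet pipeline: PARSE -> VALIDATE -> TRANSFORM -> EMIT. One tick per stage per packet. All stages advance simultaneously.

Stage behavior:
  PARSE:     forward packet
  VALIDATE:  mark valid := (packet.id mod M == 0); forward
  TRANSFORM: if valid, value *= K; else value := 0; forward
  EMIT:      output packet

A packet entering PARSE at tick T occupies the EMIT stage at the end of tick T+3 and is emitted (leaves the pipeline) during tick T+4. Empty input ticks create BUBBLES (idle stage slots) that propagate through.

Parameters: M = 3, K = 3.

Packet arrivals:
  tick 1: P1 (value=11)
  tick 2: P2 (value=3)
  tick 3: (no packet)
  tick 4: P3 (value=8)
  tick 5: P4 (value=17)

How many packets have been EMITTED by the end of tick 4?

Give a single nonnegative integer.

Tick 1: [PARSE:P1(v=11,ok=F), VALIDATE:-, TRANSFORM:-, EMIT:-] out:-; in:P1
Tick 2: [PARSE:P2(v=3,ok=F), VALIDATE:P1(v=11,ok=F), TRANSFORM:-, EMIT:-] out:-; in:P2
Tick 3: [PARSE:-, VALIDATE:P2(v=3,ok=F), TRANSFORM:P1(v=0,ok=F), EMIT:-] out:-; in:-
Tick 4: [PARSE:P3(v=8,ok=F), VALIDATE:-, TRANSFORM:P2(v=0,ok=F), EMIT:P1(v=0,ok=F)] out:-; in:P3
Emitted by tick 4: []

Answer: 0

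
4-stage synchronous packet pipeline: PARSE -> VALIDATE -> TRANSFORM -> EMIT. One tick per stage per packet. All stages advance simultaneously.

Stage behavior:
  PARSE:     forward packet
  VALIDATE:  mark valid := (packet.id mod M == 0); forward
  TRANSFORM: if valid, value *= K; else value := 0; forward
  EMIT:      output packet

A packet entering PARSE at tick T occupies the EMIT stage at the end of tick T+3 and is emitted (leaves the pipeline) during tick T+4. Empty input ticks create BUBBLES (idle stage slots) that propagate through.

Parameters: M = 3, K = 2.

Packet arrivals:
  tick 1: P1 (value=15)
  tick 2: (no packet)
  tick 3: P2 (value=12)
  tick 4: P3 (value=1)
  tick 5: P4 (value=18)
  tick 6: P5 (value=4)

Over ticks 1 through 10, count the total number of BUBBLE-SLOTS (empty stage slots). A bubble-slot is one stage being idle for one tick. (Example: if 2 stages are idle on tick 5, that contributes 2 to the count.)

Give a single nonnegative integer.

Answer: 20

Derivation:
Tick 1: [PARSE:P1(v=15,ok=F), VALIDATE:-, TRANSFORM:-, EMIT:-] out:-; bubbles=3
Tick 2: [PARSE:-, VALIDATE:P1(v=15,ok=F), TRANSFORM:-, EMIT:-] out:-; bubbles=3
Tick 3: [PARSE:P2(v=12,ok=F), VALIDATE:-, TRANSFORM:P1(v=0,ok=F), EMIT:-] out:-; bubbles=2
Tick 4: [PARSE:P3(v=1,ok=F), VALIDATE:P2(v=12,ok=F), TRANSFORM:-, EMIT:P1(v=0,ok=F)] out:-; bubbles=1
Tick 5: [PARSE:P4(v=18,ok=F), VALIDATE:P3(v=1,ok=T), TRANSFORM:P2(v=0,ok=F), EMIT:-] out:P1(v=0); bubbles=1
Tick 6: [PARSE:P5(v=4,ok=F), VALIDATE:P4(v=18,ok=F), TRANSFORM:P3(v=2,ok=T), EMIT:P2(v=0,ok=F)] out:-; bubbles=0
Tick 7: [PARSE:-, VALIDATE:P5(v=4,ok=F), TRANSFORM:P4(v=0,ok=F), EMIT:P3(v=2,ok=T)] out:P2(v=0); bubbles=1
Tick 8: [PARSE:-, VALIDATE:-, TRANSFORM:P5(v=0,ok=F), EMIT:P4(v=0,ok=F)] out:P3(v=2); bubbles=2
Tick 9: [PARSE:-, VALIDATE:-, TRANSFORM:-, EMIT:P5(v=0,ok=F)] out:P4(v=0); bubbles=3
Tick 10: [PARSE:-, VALIDATE:-, TRANSFORM:-, EMIT:-] out:P5(v=0); bubbles=4
Total bubble-slots: 20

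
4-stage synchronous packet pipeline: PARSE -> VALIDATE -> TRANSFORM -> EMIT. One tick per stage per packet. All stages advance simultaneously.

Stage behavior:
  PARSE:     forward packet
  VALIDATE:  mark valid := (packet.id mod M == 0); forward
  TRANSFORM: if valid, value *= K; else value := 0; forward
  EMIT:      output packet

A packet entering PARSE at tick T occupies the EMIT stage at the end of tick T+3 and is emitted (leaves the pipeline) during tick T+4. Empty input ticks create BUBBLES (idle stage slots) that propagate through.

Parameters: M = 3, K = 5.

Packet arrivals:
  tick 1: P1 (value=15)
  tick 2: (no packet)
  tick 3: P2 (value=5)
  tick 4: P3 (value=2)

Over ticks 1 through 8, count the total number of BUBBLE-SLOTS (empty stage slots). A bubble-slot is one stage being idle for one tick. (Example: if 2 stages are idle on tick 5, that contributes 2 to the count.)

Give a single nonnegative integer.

Tick 1: [PARSE:P1(v=15,ok=F), VALIDATE:-, TRANSFORM:-, EMIT:-] out:-; bubbles=3
Tick 2: [PARSE:-, VALIDATE:P1(v=15,ok=F), TRANSFORM:-, EMIT:-] out:-; bubbles=3
Tick 3: [PARSE:P2(v=5,ok=F), VALIDATE:-, TRANSFORM:P1(v=0,ok=F), EMIT:-] out:-; bubbles=2
Tick 4: [PARSE:P3(v=2,ok=F), VALIDATE:P2(v=5,ok=F), TRANSFORM:-, EMIT:P1(v=0,ok=F)] out:-; bubbles=1
Tick 5: [PARSE:-, VALIDATE:P3(v=2,ok=T), TRANSFORM:P2(v=0,ok=F), EMIT:-] out:P1(v=0); bubbles=2
Tick 6: [PARSE:-, VALIDATE:-, TRANSFORM:P3(v=10,ok=T), EMIT:P2(v=0,ok=F)] out:-; bubbles=2
Tick 7: [PARSE:-, VALIDATE:-, TRANSFORM:-, EMIT:P3(v=10,ok=T)] out:P2(v=0); bubbles=3
Tick 8: [PARSE:-, VALIDATE:-, TRANSFORM:-, EMIT:-] out:P3(v=10); bubbles=4
Total bubble-slots: 20

Answer: 20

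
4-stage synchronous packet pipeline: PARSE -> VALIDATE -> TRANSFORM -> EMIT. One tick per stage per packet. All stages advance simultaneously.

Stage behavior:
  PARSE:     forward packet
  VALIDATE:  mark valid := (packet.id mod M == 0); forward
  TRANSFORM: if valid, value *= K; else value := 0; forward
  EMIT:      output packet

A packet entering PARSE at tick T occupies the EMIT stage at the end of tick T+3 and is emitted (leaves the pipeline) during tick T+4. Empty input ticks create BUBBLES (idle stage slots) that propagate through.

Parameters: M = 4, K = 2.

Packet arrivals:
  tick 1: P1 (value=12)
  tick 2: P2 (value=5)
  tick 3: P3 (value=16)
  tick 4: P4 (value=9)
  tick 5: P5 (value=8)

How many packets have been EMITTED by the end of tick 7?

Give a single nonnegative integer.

Answer: 3

Derivation:
Tick 1: [PARSE:P1(v=12,ok=F), VALIDATE:-, TRANSFORM:-, EMIT:-] out:-; in:P1
Tick 2: [PARSE:P2(v=5,ok=F), VALIDATE:P1(v=12,ok=F), TRANSFORM:-, EMIT:-] out:-; in:P2
Tick 3: [PARSE:P3(v=16,ok=F), VALIDATE:P2(v=5,ok=F), TRANSFORM:P1(v=0,ok=F), EMIT:-] out:-; in:P3
Tick 4: [PARSE:P4(v=9,ok=F), VALIDATE:P3(v=16,ok=F), TRANSFORM:P2(v=0,ok=F), EMIT:P1(v=0,ok=F)] out:-; in:P4
Tick 5: [PARSE:P5(v=8,ok=F), VALIDATE:P4(v=9,ok=T), TRANSFORM:P3(v=0,ok=F), EMIT:P2(v=0,ok=F)] out:P1(v=0); in:P5
Tick 6: [PARSE:-, VALIDATE:P5(v=8,ok=F), TRANSFORM:P4(v=18,ok=T), EMIT:P3(v=0,ok=F)] out:P2(v=0); in:-
Tick 7: [PARSE:-, VALIDATE:-, TRANSFORM:P5(v=0,ok=F), EMIT:P4(v=18,ok=T)] out:P3(v=0); in:-
Emitted by tick 7: ['P1', 'P2', 'P3']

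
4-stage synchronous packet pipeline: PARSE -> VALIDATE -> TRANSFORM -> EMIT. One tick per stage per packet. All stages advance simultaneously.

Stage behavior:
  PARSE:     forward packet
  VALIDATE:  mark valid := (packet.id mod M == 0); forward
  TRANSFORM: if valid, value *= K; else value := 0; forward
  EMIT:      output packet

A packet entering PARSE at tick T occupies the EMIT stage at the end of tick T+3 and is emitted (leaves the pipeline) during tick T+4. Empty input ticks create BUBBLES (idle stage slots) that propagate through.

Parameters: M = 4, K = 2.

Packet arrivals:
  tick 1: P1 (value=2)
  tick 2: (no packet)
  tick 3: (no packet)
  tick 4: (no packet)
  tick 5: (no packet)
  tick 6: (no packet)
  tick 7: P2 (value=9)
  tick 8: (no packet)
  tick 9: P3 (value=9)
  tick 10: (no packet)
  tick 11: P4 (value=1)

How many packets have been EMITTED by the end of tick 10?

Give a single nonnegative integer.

Answer: 1

Derivation:
Tick 1: [PARSE:P1(v=2,ok=F), VALIDATE:-, TRANSFORM:-, EMIT:-] out:-; in:P1
Tick 2: [PARSE:-, VALIDATE:P1(v=2,ok=F), TRANSFORM:-, EMIT:-] out:-; in:-
Tick 3: [PARSE:-, VALIDATE:-, TRANSFORM:P1(v=0,ok=F), EMIT:-] out:-; in:-
Tick 4: [PARSE:-, VALIDATE:-, TRANSFORM:-, EMIT:P1(v=0,ok=F)] out:-; in:-
Tick 5: [PARSE:-, VALIDATE:-, TRANSFORM:-, EMIT:-] out:P1(v=0); in:-
Tick 6: [PARSE:-, VALIDATE:-, TRANSFORM:-, EMIT:-] out:-; in:-
Tick 7: [PARSE:P2(v=9,ok=F), VALIDATE:-, TRANSFORM:-, EMIT:-] out:-; in:P2
Tick 8: [PARSE:-, VALIDATE:P2(v=9,ok=F), TRANSFORM:-, EMIT:-] out:-; in:-
Tick 9: [PARSE:P3(v=9,ok=F), VALIDATE:-, TRANSFORM:P2(v=0,ok=F), EMIT:-] out:-; in:P3
Tick 10: [PARSE:-, VALIDATE:P3(v=9,ok=F), TRANSFORM:-, EMIT:P2(v=0,ok=F)] out:-; in:-
Emitted by tick 10: ['P1']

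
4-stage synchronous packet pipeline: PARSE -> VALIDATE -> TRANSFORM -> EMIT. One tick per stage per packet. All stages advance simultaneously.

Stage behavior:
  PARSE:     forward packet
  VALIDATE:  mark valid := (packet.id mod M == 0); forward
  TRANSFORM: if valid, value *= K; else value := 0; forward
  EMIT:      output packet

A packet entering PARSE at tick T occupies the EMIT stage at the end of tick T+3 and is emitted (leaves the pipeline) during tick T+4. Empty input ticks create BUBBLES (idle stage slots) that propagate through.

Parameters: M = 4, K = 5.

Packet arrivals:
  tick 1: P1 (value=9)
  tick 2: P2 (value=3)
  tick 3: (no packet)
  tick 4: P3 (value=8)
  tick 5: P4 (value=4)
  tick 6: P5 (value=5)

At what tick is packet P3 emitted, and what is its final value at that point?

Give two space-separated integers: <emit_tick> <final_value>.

Tick 1: [PARSE:P1(v=9,ok=F), VALIDATE:-, TRANSFORM:-, EMIT:-] out:-; in:P1
Tick 2: [PARSE:P2(v=3,ok=F), VALIDATE:P1(v=9,ok=F), TRANSFORM:-, EMIT:-] out:-; in:P2
Tick 3: [PARSE:-, VALIDATE:P2(v=3,ok=F), TRANSFORM:P1(v=0,ok=F), EMIT:-] out:-; in:-
Tick 4: [PARSE:P3(v=8,ok=F), VALIDATE:-, TRANSFORM:P2(v=0,ok=F), EMIT:P1(v=0,ok=F)] out:-; in:P3
Tick 5: [PARSE:P4(v=4,ok=F), VALIDATE:P3(v=8,ok=F), TRANSFORM:-, EMIT:P2(v=0,ok=F)] out:P1(v=0); in:P4
Tick 6: [PARSE:P5(v=5,ok=F), VALIDATE:P4(v=4,ok=T), TRANSFORM:P3(v=0,ok=F), EMIT:-] out:P2(v=0); in:P5
Tick 7: [PARSE:-, VALIDATE:P5(v=5,ok=F), TRANSFORM:P4(v=20,ok=T), EMIT:P3(v=0,ok=F)] out:-; in:-
Tick 8: [PARSE:-, VALIDATE:-, TRANSFORM:P5(v=0,ok=F), EMIT:P4(v=20,ok=T)] out:P3(v=0); in:-
Tick 9: [PARSE:-, VALIDATE:-, TRANSFORM:-, EMIT:P5(v=0,ok=F)] out:P4(v=20); in:-
Tick 10: [PARSE:-, VALIDATE:-, TRANSFORM:-, EMIT:-] out:P5(v=0); in:-
P3: arrives tick 4, valid=False (id=3, id%4=3), emit tick 8, final value 0

Answer: 8 0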